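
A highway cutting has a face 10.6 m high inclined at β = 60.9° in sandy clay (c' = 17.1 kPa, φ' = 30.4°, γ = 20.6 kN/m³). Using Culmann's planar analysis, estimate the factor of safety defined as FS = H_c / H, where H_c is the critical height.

H_c = (4c'/γ) · sinβ cosφ' / [1 − cos(β − φ')]
    = (4·17.1/20.6) · sin60.9°·cos30.4° / [1 − cos30.5°]
    = 3.320 · 0.7536 / 0.1384 = 18.08 m
FS = H_c / H = 18.08 / 10.6 = 1.706

FS = 1.71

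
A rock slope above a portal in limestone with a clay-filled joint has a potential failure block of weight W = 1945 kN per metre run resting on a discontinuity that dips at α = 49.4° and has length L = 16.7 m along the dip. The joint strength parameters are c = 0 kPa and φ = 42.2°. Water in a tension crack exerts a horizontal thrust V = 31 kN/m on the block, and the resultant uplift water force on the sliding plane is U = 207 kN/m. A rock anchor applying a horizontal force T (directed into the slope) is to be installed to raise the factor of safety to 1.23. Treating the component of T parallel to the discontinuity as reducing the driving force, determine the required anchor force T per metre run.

Resolving forces along and normal to the sliding plane, with the horizontal anchor force T adding T·sinα to the effective normal force and T·cosα acting up the plane against the driving force:
FS = [cL + (W cosα − U − V sinα + T sinα) tanφ] / [W sinα + V cosα − T cosα]
Without the anchor: N' = 1035.2 kN/m, driving T_d = 1497.0 kN/m, resisting R = 0·16.7 + 1035.2·tan42.2° = 938.7 kN/m, FS = 0.63.
Setting FS = 1.23 and solving for T:
1.23·(1497.0 − T cos49.4°) = 938.7 + T sin49.4°·tan42.2°
T·(sin49.4°·tan42.2° + 1.23·cos49.4°) = 1.23·1497.0 − 938.7
T·(0.7593·0.9067 + 1.23·0.6508) = 1841.3 − 938.7 = 902.6
T·1.4889 = 902.6
T = 606.2 kN/m

T = 606 kN/m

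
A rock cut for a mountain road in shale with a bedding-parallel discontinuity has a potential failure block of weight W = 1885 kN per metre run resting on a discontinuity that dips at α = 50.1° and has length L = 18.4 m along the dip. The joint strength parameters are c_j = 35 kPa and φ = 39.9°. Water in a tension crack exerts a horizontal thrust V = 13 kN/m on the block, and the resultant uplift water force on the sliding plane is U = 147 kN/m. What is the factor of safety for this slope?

FS = 1.05

Resolving the block weight along and normal to the plane and applying the Mohr–Coulomb strength on the joint:
N' = W cosα − U − V sinα = 1885·cos50.1° − 147 − 13·sin50.1° = 1052.2 kN/m
Driving force T = W sinα + V cosα = 1885·sin50.1° + 13·cos50.1° = 1454.4 kN/m
Resisting force R = c_j·L + N'·tanφ = 35·18.4 + 1052.2·tan39.9° = 644.0 + 879.7 = 1523.7 kN/m
FS = R / T = 1523.7 / 1454.4 = 1.048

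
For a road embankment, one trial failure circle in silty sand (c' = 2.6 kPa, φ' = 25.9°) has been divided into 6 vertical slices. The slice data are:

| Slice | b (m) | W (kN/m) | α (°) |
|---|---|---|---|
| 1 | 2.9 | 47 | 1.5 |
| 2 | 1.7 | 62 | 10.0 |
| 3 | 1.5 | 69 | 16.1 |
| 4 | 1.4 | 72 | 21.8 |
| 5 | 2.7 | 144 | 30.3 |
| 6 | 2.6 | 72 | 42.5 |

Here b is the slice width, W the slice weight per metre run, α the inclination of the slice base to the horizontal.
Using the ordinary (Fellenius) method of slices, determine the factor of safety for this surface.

Ordinary method of slices: FS = Σ[c'·Δl_i + (W_i cosα_i)·tanφ'] / Σ W_i sinα_i, with Δl_i = b_i / cosα_i.
Slice 1: Δl = 2.9/cos1.5° = 2.901 m; N'_1 = 47·cos1.5° = 47.0; c'Δl = 7.54; W sinα = 1.2
Slice 2: Δl = 1.7/cos10.0° = 1.726 m; N'_2 = 62·cos10.0° = 61.1; c'Δl = 4.49; W sinα = 10.8
Slice 3: Δl = 1.5/cos16.1° = 1.561 m; N'_3 = 69·cos16.1° = 66.3; c'Δl = 4.06; W sinα = 19.1
Slice 4: Δl = 1.4/cos21.8° = 1.508 m; N'_4 = 72·cos21.8° = 66.9; c'Δl = 3.92; W sinα = 26.7
Slice 5: Δl = 2.7/cos30.3° = 3.127 m; N'_5 = 144·cos30.3° = 124.3; c'Δl = 8.13; W sinα = 72.7
Slice 6: Δl = 2.6/cos42.5° = 3.526 m; N'_6 = 72·cos42.5° = 53.1; c'Δl = 9.17; W sinα = 48.6
Σc'Δl = 37.3 kN/m; ΣN' = 418.6 kN/m; ΣW sinα = 179.2 kN/m
Resisting = 37.3 + 418.6·tan25.9° = 37.3 + 203.3 = 240.6 kN/m
FS = 240.6 / 179.2 = 1.343

FS = 1.34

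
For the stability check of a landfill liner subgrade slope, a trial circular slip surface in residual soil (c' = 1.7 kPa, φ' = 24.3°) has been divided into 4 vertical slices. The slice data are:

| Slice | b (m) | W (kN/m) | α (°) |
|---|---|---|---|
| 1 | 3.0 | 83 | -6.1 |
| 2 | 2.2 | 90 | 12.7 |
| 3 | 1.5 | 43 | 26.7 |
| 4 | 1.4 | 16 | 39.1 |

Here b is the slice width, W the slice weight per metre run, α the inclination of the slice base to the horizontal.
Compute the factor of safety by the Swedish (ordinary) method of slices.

Ordinary method of slices: FS = Σ[c'·Δl_i + (W_i cosα_i)·tanφ'] / Σ W_i sinα_i, with Δl_i = b_i / cosα_i.
Slice 1: Δl = 3.0/cos(-6.1°) = 3.017 m; N'_1 = 83·cos(-6.1°) = 82.5; c'Δl = 5.13; W sinα = -8.8
Slice 2: Δl = 2.2/cos12.7° = 2.255 m; N'_2 = 90·cos12.7° = 87.8; c'Δl = 3.83; W sinα = 19.8
Slice 3: Δl = 1.5/cos26.7° = 1.679 m; N'_3 = 43·cos26.7° = 38.4; c'Δl = 2.85; W sinα = 19.3
Slice 4: Δl = 1.4/cos39.1° = 1.804 m; N'_4 = 16·cos39.1° = 12.4; c'Δl = 3.07; W sinα = 10.1
Σc'Δl = 14.9 kN/m; ΣN' = 221.2 kN/m; ΣW sinα = 40.4 kN/m
Resisting = 14.9 + 221.2·tan24.3° = 14.9 + 99.9 = 114.7 kN/m
FS = 114.7 / 40.4 = 2.842

FS = 2.84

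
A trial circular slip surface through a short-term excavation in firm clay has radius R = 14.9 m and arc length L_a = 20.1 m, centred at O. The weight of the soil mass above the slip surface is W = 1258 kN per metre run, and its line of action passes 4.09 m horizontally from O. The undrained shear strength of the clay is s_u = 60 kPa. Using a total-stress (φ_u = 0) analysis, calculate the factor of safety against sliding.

Taking moments about the centre O, the resisting moment is provided by the undrained shear strength acting along the arc:
M_R = s_u·L_a·R = 60·20.10·14.9 = 17969.4 kN·m/m
M_D = W·d = 1258·4.09 = 5145.2 kN·m/m
FS = M_R / M_D = 17969.4 / 5145.2 = 3.492

FS = 3.49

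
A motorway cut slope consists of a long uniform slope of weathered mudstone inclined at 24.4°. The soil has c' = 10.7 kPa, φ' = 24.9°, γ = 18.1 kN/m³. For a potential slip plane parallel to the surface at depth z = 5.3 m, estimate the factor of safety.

FS = 1.32

For an infinite slope with a slip plane parallel to the surface (no pore pressure): FS = [c' + γz cos²β tanφ'] / [γz sinβ cosβ].
γz = 18.1·5.3 = 95.93 kN/m²
Numerator = 10.7 + 95.93·cos²24.4°·tan24.9° = 10.7 + 95.93·0.8293·0.4642 = 47.630 kPa
Denominator = 95.93·sin24.4°·cos24.4° = 95.93·0.4131·0.9107 = 36.090 kPa
FS = 47.630 / 36.090 = 1.320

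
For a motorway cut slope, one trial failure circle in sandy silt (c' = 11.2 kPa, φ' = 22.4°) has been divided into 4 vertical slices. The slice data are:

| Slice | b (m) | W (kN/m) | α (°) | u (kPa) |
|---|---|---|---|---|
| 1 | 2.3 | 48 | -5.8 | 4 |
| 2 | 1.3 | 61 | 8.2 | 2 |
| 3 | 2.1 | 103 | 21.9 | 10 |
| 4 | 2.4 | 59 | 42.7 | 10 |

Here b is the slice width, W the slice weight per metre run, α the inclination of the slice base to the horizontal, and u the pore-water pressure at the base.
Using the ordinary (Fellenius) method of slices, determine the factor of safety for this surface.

Ordinary method of slices: FS = Σ[c'·Δl_i + (W_i cosα_i − u_i·Δl_i)·tanφ'] / Σ W_i sinα_i, with Δl_i = b_i / cosα_i.
Slice 1: Δl = 2.3/cos(-5.8°) = 2.312 m; N'_1 = 48·cos(-5.8°) − 4·2.312 = 38.5; c'Δl = 25.89; W sinα = -4.9
Slice 2: Δl = 1.3/cos8.2° = 1.313 m; N'_2 = 61·cos8.2° − 2·1.313 = 57.7; c'Δl = 14.71; W sinα = 8.7
Slice 3: Δl = 2.1/cos21.9° = 2.263 m; N'_3 = 103·cos21.9° − 10·2.263 = 72.9; c'Δl = 25.35; W sinα = 38.4
Slice 4: Δl = 2.4/cos42.7° = 3.266 m; N'_4 = 59·cos42.7° − 10·3.266 = 10.7; c'Δl = 36.58; W sinα = 40.0
Σc'Δl = 102.5 kN/m; ΣN' = 179.9 kN/m; ΣW sinα = 82.3 kN/m
Resisting = 102.5 + 179.9·tan22.4° = 102.5 + 74.1 = 176.7 kN/m
FS = 176.7 / 82.3 = 2.147

FS = 2.15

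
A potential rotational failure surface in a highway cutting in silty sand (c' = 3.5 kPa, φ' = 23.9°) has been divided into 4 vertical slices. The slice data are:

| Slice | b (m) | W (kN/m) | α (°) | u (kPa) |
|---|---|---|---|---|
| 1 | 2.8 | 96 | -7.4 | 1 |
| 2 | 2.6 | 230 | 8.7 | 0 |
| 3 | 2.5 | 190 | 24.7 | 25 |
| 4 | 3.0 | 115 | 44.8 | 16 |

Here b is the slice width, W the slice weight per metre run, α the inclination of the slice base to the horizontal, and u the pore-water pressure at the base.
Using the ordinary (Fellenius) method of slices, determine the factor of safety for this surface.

Ordinary method of slices: FS = Σ[c'·Δl_i + (W_i cosα_i − u_i·Δl_i)·tanφ'] / Σ W_i sinα_i, with Δl_i = b_i / cosα_i.
Slice 1: Δl = 2.8/cos(-7.4°) = 2.824 m; N'_1 = 96·cos(-7.4°) − 1·2.824 = 92.4; c'Δl = 9.88; W sinα = -12.4
Slice 2: Δl = 2.6/cos8.7° = 2.630 m; N'_2 = 230·cos8.7° − 0·2.630 = 227.4; c'Δl = 9.21; W sinα = 34.8
Slice 3: Δl = 2.5/cos24.7° = 2.752 m; N'_3 = 190·cos24.7° − 25·2.752 = 103.8; c'Δl = 9.63; W sinα = 79.4
Slice 4: Δl = 3.0/cos44.8° = 4.228 m; N'_4 = 115·cos44.8° − 16·4.228 = 14.0; c'Δl = 14.80; W sinα = 81.0
Σc'Δl = 43.5 kN/m; ΣN' = 437.5 kN/m; ΣW sinα = 182.9 kN/m
Resisting = 43.5 + 437.5·tan23.9° = 43.5 + 193.9 = 237.4 kN/m
FS = 237.4 / 182.9 = 1.298

FS = 1.30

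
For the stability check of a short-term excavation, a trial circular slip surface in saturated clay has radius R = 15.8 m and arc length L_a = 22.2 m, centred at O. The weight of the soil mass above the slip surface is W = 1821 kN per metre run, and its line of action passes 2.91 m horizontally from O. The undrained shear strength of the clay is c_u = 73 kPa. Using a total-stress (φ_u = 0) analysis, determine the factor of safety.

FS = 4.83

Taking moments about the centre O, the resisting moment is provided by the undrained shear strength acting along the arc:
M_R = c_u·L_a·R = 73·22.20·15.8 = 25605.5 kN·m/m
M_D = W·d = 1821·2.91 = 5299.1 kN·m/m
FS = M_R / M_D = 25605.5 / 5299.1 = 4.832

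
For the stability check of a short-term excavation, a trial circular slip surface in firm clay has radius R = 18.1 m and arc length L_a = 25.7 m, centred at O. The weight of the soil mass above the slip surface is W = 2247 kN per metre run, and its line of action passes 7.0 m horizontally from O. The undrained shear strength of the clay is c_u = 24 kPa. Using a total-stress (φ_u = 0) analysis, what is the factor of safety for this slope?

FS = 0.71

Taking moments about the centre O, the resisting moment is provided by the undrained shear strength acting along the arc:
M_R = c_u·L_a·R = 24·25.70·18.1 = 11164.1 kN·m/m
M_D = W·d = 2247·7.0 = 15729.0 kN·m/m
FS = M_R / M_D = 11164.1 / 15729.0 = 0.710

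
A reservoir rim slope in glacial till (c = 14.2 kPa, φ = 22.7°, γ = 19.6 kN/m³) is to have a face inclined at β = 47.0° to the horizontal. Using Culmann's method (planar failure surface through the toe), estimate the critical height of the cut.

H_c = 22.07 m

Culmann's analysis gives the critical failure plane at α_cr = (β + φ)/2 = (47.0 + 22.7)/2 = 34.9°, and the critical height
H_c = (4c/γ) · sinβ cosφ / [1 − cos(β − φ)]
    = (4·14.2/19.6) · sin47.0°·cos22.7° / [1 − cos(24.3°)]
    = 2.898 · 0.7314·0.9225 / [1 − 0.9114]
    = 2.898 · 0.6747 / 0.0886
    = 22.07 m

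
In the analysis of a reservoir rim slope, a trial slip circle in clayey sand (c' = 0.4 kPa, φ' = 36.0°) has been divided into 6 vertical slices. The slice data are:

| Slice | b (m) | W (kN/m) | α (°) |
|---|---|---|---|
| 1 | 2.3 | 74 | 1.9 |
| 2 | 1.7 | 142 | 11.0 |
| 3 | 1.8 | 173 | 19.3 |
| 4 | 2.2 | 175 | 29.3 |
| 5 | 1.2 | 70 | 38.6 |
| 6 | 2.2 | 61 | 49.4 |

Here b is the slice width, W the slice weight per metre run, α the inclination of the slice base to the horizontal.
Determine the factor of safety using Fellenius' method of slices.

Ordinary method of slices: FS = Σ[c'·Δl_i + (W_i cosα_i)·tanφ'] / Σ W_i sinα_i, with Δl_i = b_i / cosα_i.
Slice 1: Δl = 2.3/cos1.9° = 2.301 m; N'_1 = 74·cos1.9° = 74.0; c'Δl = 0.92; W sinα = 2.5
Slice 2: Δl = 1.7/cos11.0° = 1.732 m; N'_2 = 142·cos11.0° = 139.4; c'Δl = 0.69; W sinα = 27.1
Slice 3: Δl = 1.8/cos19.3° = 1.907 m; N'_3 = 173·cos19.3° = 163.3; c'Δl = 0.76; W sinα = 57.2
Slice 4: Δl = 2.2/cos29.3° = 2.523 m; N'_4 = 175·cos29.3° = 152.6; c'Δl = 1.01; W sinα = 85.6
Slice 5: Δl = 1.2/cos38.6° = 1.535 m; N'_5 = 70·cos38.6° = 54.7; c'Δl = 0.61; W sinα = 43.7
Slice 6: Δl = 2.2/cos49.4° = 3.381 m; N'_6 = 61·cos49.4° = 39.7; c'Δl = 1.35; W sinα = 46.3
Σc'Δl = 5.4 kN/m; ΣN' = 623.6 kN/m; ΣW sinα = 262.4 kN/m
Resisting = 5.4 + 623.6·tan36.0° = 5.4 + 453.1 = 458.5 kN/m
FS = 458.5 / 262.4 = 1.747

FS = 1.75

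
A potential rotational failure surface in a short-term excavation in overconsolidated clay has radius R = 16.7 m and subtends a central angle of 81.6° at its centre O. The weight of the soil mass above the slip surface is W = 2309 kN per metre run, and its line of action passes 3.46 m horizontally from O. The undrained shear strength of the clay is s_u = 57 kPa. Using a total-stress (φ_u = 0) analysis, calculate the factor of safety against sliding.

FS = 2.83

Taking moments about the centre O, the resisting moment is provided by the undrained shear strength acting along the arc:
Arc length L_a = R·θ = 16.7·(81.6°·π/180) = 16.7·1.4242 = 23.78 m
M_R = s_u·L_a·R = 57·23.78·16.7 = 22639.9 kN·m/m
M_D = W·d = 2309·3.46 = 7989.1 kN·m/m
FS = M_R / M_D = 22639.9 / 7989.1 = 2.834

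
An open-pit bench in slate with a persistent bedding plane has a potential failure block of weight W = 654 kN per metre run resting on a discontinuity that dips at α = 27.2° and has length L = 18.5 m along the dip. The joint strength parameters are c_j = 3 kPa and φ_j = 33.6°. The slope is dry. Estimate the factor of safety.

Resolving the block weight along and normal to the plane and applying the Mohr–Coulomb strength on the joint:
N' = W cosα = 654·cos27.2° = 581.7 kN/m
Driving force T = W sinα = 654·sin27.2° = 298.9 kN/m
Resisting force R = c_j·L + N'·tanφ_j = 3·18.5 + 581.7·tan33.6° = 55.5 + 386.5 = 442.0 kN/m
FS = R / T = 442.0 / 298.9 = 1.478

FS = 1.48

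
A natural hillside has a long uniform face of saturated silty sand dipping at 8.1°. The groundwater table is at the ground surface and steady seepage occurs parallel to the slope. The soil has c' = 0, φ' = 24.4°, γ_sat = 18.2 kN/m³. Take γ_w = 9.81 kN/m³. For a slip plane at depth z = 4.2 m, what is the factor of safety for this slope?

FS = 1.47

With seepage parallel to the slope and the water table at the surface, the effective normal stress on the slip plane uses the buoyant unit weight γ' = γ_sat − γ_w while the driving shear stress uses γ_sat:
FS = [c' + γ' z cos²β tanφ'] / [γ_sat z sinβ cosβ]
(For c' = 0 this reduces to FS = (γ'/γ_sat)·tanφ'/tanβ.)
γ' = 18.2 − 9.81 = 8.39 kN/m³
Numerator = 0.0 + 8.39·4.2·cos²8.1°·tan24.4° = 0.0 + 8.39·4.2·0.9801·0.4536 = 15.667 kPa
Denominator = 18.2·4.2·sin8.1°·cos8.1° = 18.2·4.2·0.1409·0.9900 = 10.663 kPa
FS = 15.667 / 10.663 = 1.469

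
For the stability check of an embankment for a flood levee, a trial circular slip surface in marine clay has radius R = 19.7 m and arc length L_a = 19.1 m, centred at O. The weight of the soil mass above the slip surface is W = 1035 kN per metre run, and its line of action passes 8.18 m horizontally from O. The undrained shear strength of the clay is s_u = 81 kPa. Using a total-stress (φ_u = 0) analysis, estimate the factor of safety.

Taking moments about the centre O, the resisting moment is provided by the undrained shear strength acting along the arc:
M_R = s_u·L_a·R = 81·19.10·19.7 = 30477.9 kN·m/m
M_D = W·d = 1035·8.18 = 8466.3 kN·m/m
FS = M_R / M_D = 30477.9 / 8466.3 = 3.600

FS = 3.60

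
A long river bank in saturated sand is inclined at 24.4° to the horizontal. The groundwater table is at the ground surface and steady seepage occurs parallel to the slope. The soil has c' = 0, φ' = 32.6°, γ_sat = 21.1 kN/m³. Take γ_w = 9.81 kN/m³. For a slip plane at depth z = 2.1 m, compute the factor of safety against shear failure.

With seepage parallel to the slope and the water table at the surface, the effective normal stress on the slip plane uses the buoyant unit weight γ' = γ_sat − γ_w while the driving shear stress uses γ_sat:
FS = [c' + γ' z cos²β tanφ'] / [γ_sat z sinβ cosβ]
(For c' = 0 this reduces to FS = (γ'/γ_sat)·tanφ'/tanβ.)
γ' = 21.1 − 9.81 = 11.29 kN/m³
Numerator = 0.0 + 11.29·2.1·cos²24.4°·tan32.6° = 0.0 + 11.29·2.1·0.8293·0.6395 = 12.575 kPa
Denominator = 21.1·2.1·sin24.4°·cos24.4° = 21.1·2.1·0.4131·0.9107 = 16.670 kPa
FS = 12.575 / 16.670 = 0.754

FS = 0.75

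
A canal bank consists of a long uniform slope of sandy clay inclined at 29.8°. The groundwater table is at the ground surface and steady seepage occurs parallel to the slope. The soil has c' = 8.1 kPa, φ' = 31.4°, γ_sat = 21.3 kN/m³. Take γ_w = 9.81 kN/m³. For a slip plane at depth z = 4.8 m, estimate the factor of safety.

FS = 0.76

With seepage parallel to the slope and the water table at the surface, the effective normal stress on the slip plane uses the buoyant unit weight γ' = γ_sat − γ_w while the driving shear stress uses γ_sat:
FS = [c' + γ' z cos²β tanφ'] / [γ_sat z sinβ cosβ]
γ' = 21.3 − 9.81 = 11.49 kN/m³
Numerator = 8.1 + 11.49·4.8·cos²29.8°·tan31.4° = 8.1 + 11.49·4.8·0.7530·0.6104 = 33.450 kPa
Denominator = 21.3·4.8·sin29.8°·cos29.8° = 21.3·4.8·0.4970·0.8678 = 44.092 kPa
FS = 33.450 / 44.092 = 0.759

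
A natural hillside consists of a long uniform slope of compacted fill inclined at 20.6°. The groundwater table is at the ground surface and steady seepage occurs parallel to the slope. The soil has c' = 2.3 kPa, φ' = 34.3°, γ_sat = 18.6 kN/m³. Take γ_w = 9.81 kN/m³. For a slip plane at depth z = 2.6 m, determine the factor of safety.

With seepage parallel to the slope and the water table at the surface, the effective normal stress on the slip plane uses the buoyant unit weight γ' = γ_sat − γ_w while the driving shear stress uses γ_sat:
FS = [c' + γ' z cos²β tanφ'] / [γ_sat z sinβ cosβ]
γ' = 18.6 − 9.81 = 8.79 kN/m³
Numerator = 2.3 + 8.79·2.6·cos²20.6°·tan34.3° = 2.3 + 8.79·2.6·0.8762·0.6822 = 15.960 kPa
Denominator = 18.6·2.6·sin20.6°·cos20.6° = 18.6·2.6·0.3518·0.9361 = 15.927 kPa
FS = 15.960 / 15.927 = 1.002

FS = 1.00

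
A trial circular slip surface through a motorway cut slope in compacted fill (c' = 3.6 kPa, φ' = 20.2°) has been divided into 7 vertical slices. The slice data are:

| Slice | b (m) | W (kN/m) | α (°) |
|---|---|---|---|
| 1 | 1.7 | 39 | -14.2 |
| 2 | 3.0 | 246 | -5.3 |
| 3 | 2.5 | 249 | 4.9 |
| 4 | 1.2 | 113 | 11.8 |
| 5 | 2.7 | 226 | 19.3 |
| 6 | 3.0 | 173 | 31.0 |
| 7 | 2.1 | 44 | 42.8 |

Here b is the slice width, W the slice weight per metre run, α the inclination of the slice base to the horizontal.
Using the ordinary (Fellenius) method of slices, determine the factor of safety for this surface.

Ordinary method of slices: FS = Σ[c'·Δl_i + (W_i cosα_i)·tanφ'] / Σ W_i sinα_i, with Δl_i = b_i / cosα_i.
Slice 1: Δl = 1.7/cos(-14.2°) = 1.754 m; N'_1 = 39·cos(-14.2°) = 37.8; c'Δl = 6.31; W sinα = -9.6
Slice 2: Δl = 3.0/cos(-5.3°) = 3.013 m; N'_2 = 246·cos(-5.3°) = 244.9; c'Δl = 10.85; W sinα = -22.7
Slice 3: Δl = 2.5/cos4.9° = 2.509 m; N'_3 = 249·cos4.9° = 248.1; c'Δl = 9.03; W sinα = 21.3
Slice 4: Δl = 1.2/cos11.8° = 1.226 m; N'_4 = 113·cos11.8° = 110.6; c'Δl = 4.41; W sinα = 23.1
Slice 5: Δl = 2.7/cos19.3° = 2.861 m; N'_5 = 226·cos19.3° = 213.3; c'Δl = 10.30; W sinα = 74.7
Slice 6: Δl = 3.0/cos31.0° = 3.500 m; N'_6 = 173·cos31.0° = 148.3; c'Δl = 12.60; W sinα = 89.1
Slice 7: Δl = 2.1/cos42.8° = 2.862 m; N'_7 = 44·cos42.8° = 32.3; c'Δl = 10.30; W sinα = 29.9
Σc'Δl = 63.8 kN/m; ΣN' = 1035.3 kN/m; ΣW sinα = 205.8 kN/m
Resisting = 63.8 + 1035.3·tan20.2° = 63.8 + 380.9 = 444.7 kN/m
FS = 444.7 / 205.8 = 2.161

FS = 2.16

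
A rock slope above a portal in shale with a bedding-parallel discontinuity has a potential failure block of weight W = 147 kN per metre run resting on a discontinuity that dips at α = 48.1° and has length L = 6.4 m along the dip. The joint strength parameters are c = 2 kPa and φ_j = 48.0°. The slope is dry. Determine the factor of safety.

Resolving the block weight along and normal to the plane and applying the Mohr–Coulomb strength on the joint:
N' = W cosα = 147·cos48.1° = 98.2 kN/m
Driving force T = W sinα = 147·sin48.1° = 109.4 kN/m
Resisting force R = c·L + N'·tanφ_j = 2·6.4 + 98.2·tan48.0° = 12.8 + 109.0 = 121.8 kN/m
FS = R / T = 121.8 / 109.4 = 1.113

FS = 1.11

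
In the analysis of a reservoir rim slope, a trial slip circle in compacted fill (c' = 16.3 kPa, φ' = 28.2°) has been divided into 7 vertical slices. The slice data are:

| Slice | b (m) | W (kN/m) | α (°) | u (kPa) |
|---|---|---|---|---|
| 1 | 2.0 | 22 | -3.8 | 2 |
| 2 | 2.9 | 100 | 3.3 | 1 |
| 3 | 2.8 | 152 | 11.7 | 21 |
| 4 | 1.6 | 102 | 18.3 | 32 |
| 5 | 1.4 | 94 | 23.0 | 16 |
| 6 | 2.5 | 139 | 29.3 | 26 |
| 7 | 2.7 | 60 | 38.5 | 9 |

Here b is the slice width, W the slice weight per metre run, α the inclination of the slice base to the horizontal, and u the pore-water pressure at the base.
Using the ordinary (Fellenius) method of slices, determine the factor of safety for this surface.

Ordinary method of slices: FS = Σ[c'·Δl_i + (W_i cosα_i − u_i·Δl_i)·tanφ'] / Σ W_i sinα_i, with Δl_i = b_i / cosα_i.
Slice 1: Δl = 2.0/cos(-3.8°) = 2.004 m; N'_1 = 22·cos(-3.8°) − 2·2.004 = 17.9; c'Δl = 32.67; W sinα = -1.5
Slice 2: Δl = 2.9/cos3.3° = 2.905 m; N'_2 = 100·cos3.3° − 1·2.905 = 96.9; c'Δl = 47.35; W sinα = 5.8
Slice 3: Δl = 2.8/cos11.7° = 2.859 m; N'_3 = 152·cos11.7° − 21·2.859 = 88.8; c'Δl = 46.61; W sinα = 30.8
Slice 4: Δl = 1.6/cos18.3° = 1.685 m; N'_4 = 102·cos18.3° − 32·1.685 = 42.9; c'Δl = 27.47; W sinα = 32.0
Slice 5: Δl = 1.4/cos23.0° = 1.521 m; N'_5 = 94·cos23.0° − 16·1.521 = 62.2; c'Δl = 24.79; W sinα = 36.7
Slice 6: Δl = 2.5/cos29.3° = 2.867 m; N'_6 = 139·cos29.3° − 26·2.867 = 46.7; c'Δl = 46.73; W sinα = 68.0
Slice 7: Δl = 2.7/cos38.5° = 3.450 m; N'_7 = 60·cos38.5° − 9·3.450 = 15.9; c'Δl = 56.24; W sinα = 37.4
Σc'Δl = 281.9 kN/m; ΣN' = 371.4 kN/m; ΣW sinα = 209.3 kN/m
Resisting = 281.9 + 371.4·tan28.2° = 281.9 + 199.1 = 481.0 kN/m
FS = 481.0 / 209.3 = 2.299

FS = 2.30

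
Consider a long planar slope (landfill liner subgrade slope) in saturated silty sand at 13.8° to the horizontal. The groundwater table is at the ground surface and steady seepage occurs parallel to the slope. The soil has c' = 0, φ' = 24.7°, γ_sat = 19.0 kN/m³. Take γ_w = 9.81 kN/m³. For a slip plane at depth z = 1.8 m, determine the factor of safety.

FS = 0.91

With seepage parallel to the slope and the water table at the surface, the effective normal stress on the slip plane uses the buoyant unit weight γ' = γ_sat − γ_w while the driving shear stress uses γ_sat:
FS = [c' + γ' z cos²β tanφ'] / [γ_sat z sinβ cosβ]
(For c' = 0 this reduces to FS = (γ'/γ_sat)·tanφ'/tanβ.)
γ' = 19.0 − 9.81 = 9.19 kN/m³
Numerator = 0.0 + 9.19·1.8·cos²13.8°·tan24.7° = 0.0 + 9.19·1.8·0.9431·0.4599 = 7.176 kPa
Denominator = 19.0·1.8·sin13.8°·cos13.8° = 19.0·1.8·0.2385·0.9711 = 7.922 kPa
FS = 7.176 / 7.922 = 0.906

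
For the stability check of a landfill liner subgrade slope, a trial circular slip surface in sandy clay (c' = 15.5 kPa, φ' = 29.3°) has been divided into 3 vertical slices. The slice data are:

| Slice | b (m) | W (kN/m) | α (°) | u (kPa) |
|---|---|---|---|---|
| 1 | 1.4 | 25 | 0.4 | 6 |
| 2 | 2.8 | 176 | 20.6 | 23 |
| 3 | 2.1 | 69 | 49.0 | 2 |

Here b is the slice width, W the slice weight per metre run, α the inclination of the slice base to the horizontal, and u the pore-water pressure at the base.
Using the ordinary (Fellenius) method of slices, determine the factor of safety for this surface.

Ordinary method of slices: FS = Σ[c'·Δl_i + (W_i cosα_i − u_i·Δl_i)·tanφ'] / Σ W_i sinα_i, with Δl_i = b_i / cosα_i.
Slice 1: Δl = 1.4/cos0.4° = 1.400 m; N'_1 = 25·cos0.4° − 6·1.400 = 16.6; c'Δl = 21.70; W sinα = 0.2
Slice 2: Δl = 2.8/cos20.6° = 2.991 m; N'_2 = 176·cos20.6° − 23·2.991 = 95.9; c'Δl = 46.36; W sinα = 61.9
Slice 3: Δl = 2.1/cos49.0° = 3.201 m; N'_3 = 69·cos49.0° − 2·3.201 = 38.9; c'Δl = 49.61; W sinα = 52.1
Σc'Δl = 117.7 kN/m; ΣN' = 151.4 kN/m; ΣW sinα = 114.2 kN/m
Resisting = 117.7 + 151.4·tan29.3° = 117.7 + 85.0 = 202.6 kN/m
FS = 202.6 / 114.2 = 1.775

FS = 1.77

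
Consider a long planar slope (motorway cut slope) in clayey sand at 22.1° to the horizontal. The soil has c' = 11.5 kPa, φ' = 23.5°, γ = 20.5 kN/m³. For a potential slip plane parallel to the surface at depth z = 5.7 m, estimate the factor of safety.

FS = 1.35

For an infinite slope with a slip plane parallel to the surface (no pore pressure): FS = [c' + γz cos²β tanφ'] / [γz sinβ cosβ].
γz = 20.5·5.7 = 116.85 kN/m²
Numerator = 11.5 + 116.85·cos²22.1°·tan23.5° = 11.5 + 116.85·0.8585·0.4348 = 55.116 kPa
Denominator = 116.85·sin22.1°·cos22.1° = 116.85·0.3762·0.9265 = 40.732 kPa
FS = 55.116 / 40.732 = 1.353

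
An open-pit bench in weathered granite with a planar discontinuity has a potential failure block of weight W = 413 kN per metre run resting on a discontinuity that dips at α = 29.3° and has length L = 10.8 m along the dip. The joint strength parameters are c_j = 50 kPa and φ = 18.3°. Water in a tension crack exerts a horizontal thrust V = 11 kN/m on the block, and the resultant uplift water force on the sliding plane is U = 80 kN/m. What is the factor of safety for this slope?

Resolving the block weight along and normal to the plane and applying the Mohr–Coulomb strength on the joint:
N' = W cosα − U − V sinα = 413·cos29.3° − 80 − 11·sin29.3° = 274.8 kN/m
Driving force T = W sinα + V cosα = 413·sin29.3° + 11·cos29.3° = 211.7 kN/m
Resisting force R = c_j·L + N'·tanφ = 50·10.8 + 274.8·tan18.3° = 540.0 + 90.9 = 630.9 kN/m
FS = R / T = 630.9 / 211.7 = 2.980

FS = 2.98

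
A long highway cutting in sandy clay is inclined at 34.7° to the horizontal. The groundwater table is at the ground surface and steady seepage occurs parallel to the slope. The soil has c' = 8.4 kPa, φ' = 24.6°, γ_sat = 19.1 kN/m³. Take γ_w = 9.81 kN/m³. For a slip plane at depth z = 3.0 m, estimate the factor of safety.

With seepage parallel to the slope and the water table at the surface, the effective normal stress on the slip plane uses the buoyant unit weight γ' = γ_sat − γ_w while the driving shear stress uses γ_sat:
FS = [c' + γ' z cos²β tanφ'] / [γ_sat z sinβ cosβ]
γ' = 19.1 − 9.81 = 9.29 kN/m³
Numerator = 8.4 + 9.29·3.0·cos²34.7°·tan24.6° = 8.4 + 9.29·3.0·0.6759·0.4578 = 17.025 kPa
Denominator = 19.1·3.0·sin34.7°·cos34.7° = 19.1·3.0·0.5693·0.8221 = 26.818 kPa
FS = 17.025 / 26.818 = 0.635

FS = 0.63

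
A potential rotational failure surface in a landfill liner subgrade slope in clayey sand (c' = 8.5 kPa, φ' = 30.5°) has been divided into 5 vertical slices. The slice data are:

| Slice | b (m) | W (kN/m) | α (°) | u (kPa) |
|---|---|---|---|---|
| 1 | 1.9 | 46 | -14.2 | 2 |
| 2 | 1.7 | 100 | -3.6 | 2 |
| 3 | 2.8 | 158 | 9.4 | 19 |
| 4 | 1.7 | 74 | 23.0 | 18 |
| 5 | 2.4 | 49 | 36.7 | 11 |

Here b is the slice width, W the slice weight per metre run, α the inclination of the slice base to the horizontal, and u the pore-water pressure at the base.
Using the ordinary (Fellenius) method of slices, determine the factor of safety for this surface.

Ordinary method of slices: FS = Σ[c'·Δl_i + (W_i cosα_i − u_i·Δl_i)·tanφ'] / Σ W_i sinα_i, with Δl_i = b_i / cosα_i.
Slice 1: Δl = 1.9/cos(-14.2°) = 1.960 m; N'_1 = 46·cos(-14.2°) − 2·1.960 = 40.7; c'Δl = 16.66; W sinα = -11.3
Slice 2: Δl = 1.7/cos(-3.6°) = 1.703 m; N'_2 = 100·cos(-3.6°) − 2·1.703 = 96.4; c'Δl = 14.48; W sinα = -6.3
Slice 3: Δl = 2.8/cos9.4° = 2.838 m; N'_3 = 158·cos9.4° − 19·2.838 = 102.0; c'Δl = 24.12; W sinα = 25.8
Slice 4: Δl = 1.7/cos23.0° = 1.847 m; N'_4 = 74·cos23.0° − 18·1.847 = 34.9; c'Δl = 15.70; W sinα = 28.9
Slice 5: Δl = 2.4/cos36.7° = 2.993 m; N'_5 = 49·cos36.7° − 11·2.993 = 6.4; c'Δl = 25.44; W sinα = 29.3
Σc'Δl = 96.4 kN/m; ΣN' = 280.3 kN/m; ΣW sinα = 66.4 kN/m
Resisting = 96.4 + 280.3·tan30.5° = 96.4 + 165.1 = 261.5 kN/m
FS = 261.5 / 66.4 = 3.936

FS = 3.94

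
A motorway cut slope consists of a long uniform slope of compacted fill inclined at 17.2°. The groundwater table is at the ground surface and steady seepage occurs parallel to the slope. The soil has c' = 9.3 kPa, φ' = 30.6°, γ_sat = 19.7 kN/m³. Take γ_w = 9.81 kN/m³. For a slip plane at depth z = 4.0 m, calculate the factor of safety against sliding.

With seepage parallel to the slope and the water table at the surface, the effective normal stress on the slip plane uses the buoyant unit weight γ' = γ_sat − γ_w while the driving shear stress uses γ_sat:
FS = [c' + γ' z cos²β tanφ'] / [γ_sat z sinβ cosβ]
γ' = 19.7 − 9.81 = 9.89 kN/m³
Numerator = 9.3 + 9.89·4.0·cos²17.2°·tan30.6° = 9.3 + 9.89·4.0·0.9126·0.5914 = 30.650 kPa
Denominator = 19.7·4.0·sin17.2°·cos17.2° = 19.7·4.0·0.2957·0.9553 = 22.260 kPa
FS = 30.650 / 22.260 = 1.377

FS = 1.38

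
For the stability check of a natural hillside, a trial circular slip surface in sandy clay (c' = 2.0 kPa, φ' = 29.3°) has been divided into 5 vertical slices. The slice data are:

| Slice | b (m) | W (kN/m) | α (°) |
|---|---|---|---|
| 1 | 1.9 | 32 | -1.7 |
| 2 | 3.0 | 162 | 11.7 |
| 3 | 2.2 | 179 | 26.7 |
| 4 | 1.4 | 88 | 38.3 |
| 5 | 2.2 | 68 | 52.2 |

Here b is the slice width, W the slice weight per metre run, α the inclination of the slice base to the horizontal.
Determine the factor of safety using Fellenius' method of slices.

FS = 1.29

Ordinary method of slices: FS = Σ[c'·Δl_i + (W_i cosα_i)·tanφ'] / Σ W_i sinα_i, with Δl_i = b_i / cosα_i.
Slice 1: Δl = 1.9/cos(-1.7°) = 1.901 m; N'_1 = 32·cos(-1.7°) = 32.0; c'Δl = 3.80; W sinα = -0.9
Slice 2: Δl = 3.0/cos11.7° = 3.064 m; N'_2 = 162·cos11.7° = 158.6; c'Δl = 6.13; W sinα = 32.9
Slice 3: Δl = 2.2/cos26.7° = 2.463 m; N'_3 = 179·cos26.7° = 159.9; c'Δl = 4.93; W sinα = 80.4
Slice 4: Δl = 1.4/cos38.3° = 1.784 m; N'_4 = 88·cos38.3° = 69.1; c'Δl = 3.57; W sinα = 54.5
Slice 5: Δl = 2.2/cos52.2° = 3.589 m; N'_5 = 68·cos52.2° = 41.7; c'Δl = 7.18; W sinα = 53.7
Σc'Δl = 25.6 kN/m; ΣN' = 461.3 kN/m; ΣW sinα = 220.6 kN/m
Resisting = 25.6 + 461.3·tan29.3° = 25.6 + 258.9 = 284.5 kN/m
FS = 284.5 / 220.6 = 1.289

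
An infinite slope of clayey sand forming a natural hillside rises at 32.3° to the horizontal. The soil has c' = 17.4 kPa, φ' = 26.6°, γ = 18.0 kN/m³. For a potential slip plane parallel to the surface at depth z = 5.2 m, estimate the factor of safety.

For an infinite slope with a slip plane parallel to the surface (no pore pressure): FS = [c' + γz cos²β tanφ'] / [γz sinβ cosβ].
γz = 18.0·5.2 = 93.60 kN/m²
Numerator = 17.4 + 93.60·cos²32.3°·tan26.6° = 17.4 + 93.60·0.7145·0.5008 = 50.888 kPa
Denominator = 93.60·sin32.3°·cos32.3° = 93.60·0.5344·0.8453 = 42.276 kPa
FS = 50.888 / 42.276 = 1.204

FS = 1.20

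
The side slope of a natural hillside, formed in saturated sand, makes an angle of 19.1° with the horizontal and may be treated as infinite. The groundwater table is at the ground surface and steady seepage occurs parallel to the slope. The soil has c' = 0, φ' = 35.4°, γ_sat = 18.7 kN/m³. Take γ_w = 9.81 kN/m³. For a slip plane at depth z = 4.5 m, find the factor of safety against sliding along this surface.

FS = 0.98

With seepage parallel to the slope and the water table at the surface, the effective normal stress on the slip plane uses the buoyant unit weight γ' = γ_sat − γ_w while the driving shear stress uses γ_sat:
FS = [c' + γ' z cos²β tanφ'] / [γ_sat z sinβ cosβ]
(For c' = 0 this reduces to FS = (γ'/γ_sat)·tanφ'/tanβ.)
γ' = 18.7 − 9.81 = 8.89 kN/m³
Numerator = 0.0 + 8.89·4.5·cos²19.1°·tan35.4° = 0.0 + 8.89·4.5·0.8929·0.7107 = 25.386 kPa
Denominator = 18.7·4.5·sin19.1°·cos19.1° = 18.7·4.5·0.3272·0.9449 = 26.020 kPa
FS = 25.386 / 26.020 = 0.976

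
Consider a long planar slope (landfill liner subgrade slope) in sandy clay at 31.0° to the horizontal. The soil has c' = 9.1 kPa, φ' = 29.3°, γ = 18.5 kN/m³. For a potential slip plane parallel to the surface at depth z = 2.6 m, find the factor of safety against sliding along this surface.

FS = 1.36

For an infinite slope with a slip plane parallel to the surface (no pore pressure): FS = [c' + γz cos²β tanφ'] / [γz sinβ cosβ].
γz = 18.5·2.6 = 48.10 kN/m²
Numerator = 9.1 + 48.10·cos²31.0°·tan29.3° = 9.1 + 48.10·0.7347·0.5612 = 28.932 kPa
Denominator = 48.10·sin31.0°·cos31.0° = 48.10·0.5150·0.8572 = 21.235 kPa
FS = 28.932 / 21.235 = 1.362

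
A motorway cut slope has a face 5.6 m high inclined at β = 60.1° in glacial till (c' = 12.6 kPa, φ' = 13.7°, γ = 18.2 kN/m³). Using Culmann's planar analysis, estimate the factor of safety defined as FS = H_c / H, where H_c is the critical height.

H_c = (4c'/γ) · sinβ cosφ' / [1 − cos(β − φ')]
    = (4·12.6/18.2) · sin60.1°·cos13.7° / [1 − cos46.4°]
    = 2.769 · 0.8422 / 0.3104 = 7.51 m
FS = H_c / H = 7.51 / 5.6 = 1.342

FS = 1.34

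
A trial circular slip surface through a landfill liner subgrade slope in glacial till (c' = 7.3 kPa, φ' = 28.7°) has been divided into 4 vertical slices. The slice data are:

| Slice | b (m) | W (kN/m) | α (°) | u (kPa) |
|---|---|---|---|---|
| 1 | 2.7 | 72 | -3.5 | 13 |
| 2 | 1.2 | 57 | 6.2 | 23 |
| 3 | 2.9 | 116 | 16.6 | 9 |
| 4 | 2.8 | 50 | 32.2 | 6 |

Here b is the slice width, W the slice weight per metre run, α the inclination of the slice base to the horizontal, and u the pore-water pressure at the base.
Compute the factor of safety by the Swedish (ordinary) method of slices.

Ordinary method of slices: FS = Σ[c'·Δl_i + (W_i cosα_i − u_i·Δl_i)·tanφ'] / Σ W_i sinα_i, with Δl_i = b_i / cosα_i.
Slice 1: Δl = 2.7/cos(-3.5°) = 2.705 m; N'_1 = 72·cos(-3.5°) − 13·2.705 = 36.7; c'Δl = 19.75; W sinα = -4.4
Slice 2: Δl = 1.2/cos6.2° = 1.207 m; N'_2 = 57·cos6.2° − 23·1.207 = 28.9; c'Δl = 8.81; W sinα = 6.2
Slice 3: Δl = 2.9/cos16.6° = 3.026 m; N'_3 = 116·cos16.6° − 9·3.026 = 83.9; c'Δl = 22.09; W sinα = 33.1
Slice 4: Δl = 2.8/cos32.2° = 3.309 m; N'_4 = 50·cos32.2° − 6·3.309 = 22.5; c'Δl = 24.16; W sinα = 26.6
Σc'Δl = 74.8 kN/m; ΣN' = 172.0 kN/m; ΣW sinα = 61.5 kN/m
Resisting = 74.8 + 172.0·tan28.7° = 74.8 + 94.2 = 169.0 kN/m
FS = 169.0 / 61.5 = 2.745

FS = 2.75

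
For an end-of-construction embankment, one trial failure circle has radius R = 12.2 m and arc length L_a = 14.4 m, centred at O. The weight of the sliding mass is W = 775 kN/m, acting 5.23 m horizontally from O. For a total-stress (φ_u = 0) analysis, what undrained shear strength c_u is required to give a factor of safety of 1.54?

c_u = 35.5 kPa

FS = c_u·L_a·R / (W·d), so c_u = FS·W·d / (L_a·R).
c_u = 1.54·775·5.23 / (14.40·12.2) = 6242.0 / 175.68 = 35.53 kPa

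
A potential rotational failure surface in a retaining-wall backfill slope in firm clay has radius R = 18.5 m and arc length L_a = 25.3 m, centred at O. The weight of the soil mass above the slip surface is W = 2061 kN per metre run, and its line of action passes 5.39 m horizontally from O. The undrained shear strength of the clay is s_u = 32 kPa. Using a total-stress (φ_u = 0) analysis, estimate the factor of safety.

Taking moments about the centre O, the resisting moment is provided by the undrained shear strength acting along the arc:
M_R = s_u·L_a·R = 32·25.30·18.5 = 14977.6 kN·m/m
M_D = W·d = 2061·5.39 = 11108.8 kN·m/m
FS = M_R / M_D = 14977.6 / 11108.8 = 1.348

FS = 1.35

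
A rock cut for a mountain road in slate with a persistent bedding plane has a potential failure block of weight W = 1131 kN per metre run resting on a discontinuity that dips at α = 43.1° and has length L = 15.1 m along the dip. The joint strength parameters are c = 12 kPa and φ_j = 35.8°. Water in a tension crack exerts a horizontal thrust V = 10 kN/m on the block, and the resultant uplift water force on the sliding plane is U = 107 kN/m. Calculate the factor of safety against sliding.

FS = 0.89

Resolving the block weight along and normal to the plane and applying the Mohr–Coulomb strength on the joint:
N' = W cosα − U − V sinα = 1131·cos43.1° − 107 − 10·sin43.1° = 712.0 kN/m
Driving force T = W sinα + V cosα = 1131·sin43.1° + 10·cos43.1° = 780.1 kN/m
Resisting force R = c·L + N'·tanφ_j = 12·15.1 + 712.0·tan35.8° = 181.2 + 513.5 = 694.7 kN/m
FS = R / T = 694.7 / 780.1 = 0.891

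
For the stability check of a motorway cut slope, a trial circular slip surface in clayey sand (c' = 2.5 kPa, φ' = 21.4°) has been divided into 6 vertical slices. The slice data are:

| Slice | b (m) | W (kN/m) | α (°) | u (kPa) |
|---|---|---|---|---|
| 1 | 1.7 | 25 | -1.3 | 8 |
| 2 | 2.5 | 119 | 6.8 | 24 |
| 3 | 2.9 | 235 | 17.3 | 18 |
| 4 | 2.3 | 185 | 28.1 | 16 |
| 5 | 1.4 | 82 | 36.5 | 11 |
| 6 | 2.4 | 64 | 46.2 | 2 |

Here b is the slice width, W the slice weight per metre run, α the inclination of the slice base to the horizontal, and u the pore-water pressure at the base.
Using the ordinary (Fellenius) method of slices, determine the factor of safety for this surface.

FS = 0.80

Ordinary method of slices: FS = Σ[c'·Δl_i + (W_i cosα_i − u_i·Δl_i)·tanφ'] / Σ W_i sinα_i, with Δl_i = b_i / cosα_i.
Slice 1: Δl = 1.7/cos(-1.3°) = 1.700 m; N'_1 = 25·cos(-1.3°) − 8·1.700 = 11.4; c'Δl = 4.25; W sinα = -0.6
Slice 2: Δl = 2.5/cos6.8° = 2.518 m; N'_2 = 119·cos6.8° − 24·2.518 = 57.7; c'Δl = 6.29; W sinα = 14.1
Slice 3: Δl = 2.9/cos17.3° = 3.037 m; N'_3 = 235·cos17.3° − 18·3.037 = 169.7; c'Δl = 7.59; W sinα = 69.9
Slice 4: Δl = 2.3/cos28.1° = 2.607 m; N'_4 = 185·cos28.1° − 16·2.607 = 121.5; c'Δl = 6.52; W sinα = 87.1
Slice 5: Δl = 1.4/cos36.5° = 1.742 m; N'_5 = 82·cos36.5° − 11·1.742 = 46.8; c'Δl = 4.35; W sinα = 48.8
Slice 6: Δl = 2.4/cos46.2° = 3.467 m; N'_6 = 64·cos46.2° − 2·3.467 = 37.4; c'Δl = 8.67; W sinα = 46.2
Σc'Δl = 37.7 kN/m; ΣN' = 444.4 kN/m; ΣW sinα = 265.5 kN/m
Resisting = 37.7 + 444.4·tan21.4° = 37.7 + 174.2 = 211.8 kN/m
FS = 211.8 / 265.5 = 0.798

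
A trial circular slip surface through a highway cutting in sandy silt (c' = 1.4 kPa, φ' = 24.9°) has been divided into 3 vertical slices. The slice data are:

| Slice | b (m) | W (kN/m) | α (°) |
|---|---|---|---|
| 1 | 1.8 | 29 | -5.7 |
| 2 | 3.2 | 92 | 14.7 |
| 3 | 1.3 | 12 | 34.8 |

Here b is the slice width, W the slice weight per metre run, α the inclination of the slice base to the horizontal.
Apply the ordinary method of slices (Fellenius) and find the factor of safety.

Ordinary method of slices: FS = Σ[c'·Δl_i + (W_i cosα_i)·tanφ'] / Σ W_i sinα_i, with Δl_i = b_i / cosα_i.
Slice 1: Δl = 1.8/cos(-5.7°) = 1.809 m; N'_1 = 29·cos(-5.7°) = 28.9; c'Δl = 2.53; W sinα = -2.9
Slice 2: Δl = 3.2/cos14.7° = 3.308 m; N'_2 = 92·cos14.7° = 89.0; c'Δl = 4.63; W sinα = 23.3
Slice 3: Δl = 1.3/cos34.8° = 1.583 m; N'_3 = 12·cos34.8° = 9.9; c'Δl = 2.22; W sinα = 6.8
Σc'Δl = 9.4 kN/m; ΣN' = 127.7 kN/m; ΣW sinα = 27.3 kN/m
Resisting = 9.4 + 127.7·tan24.9° = 9.4 + 59.3 = 68.7 kN/m
FS = 68.7 / 27.3 = 2.514

FS = 2.51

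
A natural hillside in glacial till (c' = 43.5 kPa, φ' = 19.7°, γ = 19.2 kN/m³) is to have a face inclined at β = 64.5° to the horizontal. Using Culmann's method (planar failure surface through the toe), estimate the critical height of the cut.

H_c = 26.52 m

Culmann's analysis gives the critical failure plane at α_cr = (β + φ')/2 = (64.5 + 19.7)/2 = 42.1°, and the critical height
H_c = (4c'/γ) · sinβ cosφ' / [1 − cos(β − φ')]
    = (4·43.5/19.2) · sin64.5°·cos19.7° / [1 − cos(44.8°)]
    = 9.062 · 0.9026·0.9415 / [1 − 0.7096]
    = 9.062 · 0.8498 / 0.2904
    = 26.52 m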